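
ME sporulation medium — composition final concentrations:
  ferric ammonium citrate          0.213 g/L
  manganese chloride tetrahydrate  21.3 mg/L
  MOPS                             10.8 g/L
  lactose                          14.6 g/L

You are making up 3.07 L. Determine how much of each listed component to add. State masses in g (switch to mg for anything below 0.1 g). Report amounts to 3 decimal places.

ferric ammonium citrate 0.654 g; manganese chloride tetrahydrate 65.391 mg; MOPS 33.156 g; lactose 44.822 g

Scale factor relative to 1 L: 3.07.
ferric ammonium citrate: 0.213 g/L × 3.07 L = 0.654 g
manganese chloride tetrahydrate: 21.3 mg/L × 3.07 L = 65.391 mg
MOPS: 10.8 g/L × 3.07 L = 33.156 g
lactose: 14.6 g/L × 3.07 L = 44.822 g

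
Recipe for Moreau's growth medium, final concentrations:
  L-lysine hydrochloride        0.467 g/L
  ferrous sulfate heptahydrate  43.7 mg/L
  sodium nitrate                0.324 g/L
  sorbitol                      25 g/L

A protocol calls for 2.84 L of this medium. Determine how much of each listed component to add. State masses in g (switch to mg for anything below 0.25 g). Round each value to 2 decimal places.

Scale factor relative to 1 L: 2.84.
L-lysine hydrochloride: 0.467 g/L × 2.84 L = 1.33 g
ferrous sulfate heptahydrate: 43.7 mg/L × 2.84 L = 124.11 mg
sodium nitrate: 0.324 g/L × 2.84 L = 0.92 g
sorbitol: 25 g/L × 2.84 L = 71.00 g

L-lysine hydrochloride 1.33 g; ferrous sulfate heptahydrate 124.11 mg; sodium nitrate 0.92 g; sorbitol 71.00 g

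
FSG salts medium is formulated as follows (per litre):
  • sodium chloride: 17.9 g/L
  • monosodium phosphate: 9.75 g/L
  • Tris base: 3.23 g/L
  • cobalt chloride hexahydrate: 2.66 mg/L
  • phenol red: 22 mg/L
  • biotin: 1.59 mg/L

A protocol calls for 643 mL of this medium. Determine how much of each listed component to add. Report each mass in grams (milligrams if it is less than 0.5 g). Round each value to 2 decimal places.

Target volume = 643 mL = 0.643 L.
sodium chloride: 17.9 g/L × 0.643 L = 11.51 g
monosodium phosphate: 9.75 g/L × 0.643 L = 6.27 g
Tris base: 3.23 g/L × 0.643 L = 2.08 g
cobalt chloride hexahydrate: 2.66 mg/L × 0.643 L = 1.71 mg
phenol red: 22 mg/L × 0.643 L = 14.15 mg
biotin: 1.59 mg/L × 0.643 L = 1.02 mg

sodium chloride 11.51 g; monosodium phosphate 6.27 g; Tris base 2.08 g; cobalt chloride hexahydrate 1.71 mg; phenol red 14.15 mg; biotin 1.02 mg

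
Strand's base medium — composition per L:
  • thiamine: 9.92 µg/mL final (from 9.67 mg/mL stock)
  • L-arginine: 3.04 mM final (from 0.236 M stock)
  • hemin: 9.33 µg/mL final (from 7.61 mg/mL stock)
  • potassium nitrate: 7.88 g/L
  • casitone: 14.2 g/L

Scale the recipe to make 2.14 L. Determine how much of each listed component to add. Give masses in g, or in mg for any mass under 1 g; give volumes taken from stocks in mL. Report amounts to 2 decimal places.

Scale factor relative to 1 L: 2.14.
thiamine: dilute stock: 9.92 µg/mL × 2140 mL ÷ 9670 µg/mL = 2.20 mL
L-arginine: C1V1 = C2V2 → 3.04 mM × 2140 mL ÷ 236 mM = 27.57 mL
hemin: dilute stock: 9.33 µg/mL × 2140 mL ÷ 7610 µg/mL = 2.62 mL
potassium nitrate: 7.88 g/L × 2.14 L = 16.86 g
casitone: 14.2 g/L × 2.14 L = 30.39 g

thiamine 2.20 mL; L-arginine 27.57 mL; hemin 2.62 mL; potassium nitrate 16.86 g; casitone 30.39 g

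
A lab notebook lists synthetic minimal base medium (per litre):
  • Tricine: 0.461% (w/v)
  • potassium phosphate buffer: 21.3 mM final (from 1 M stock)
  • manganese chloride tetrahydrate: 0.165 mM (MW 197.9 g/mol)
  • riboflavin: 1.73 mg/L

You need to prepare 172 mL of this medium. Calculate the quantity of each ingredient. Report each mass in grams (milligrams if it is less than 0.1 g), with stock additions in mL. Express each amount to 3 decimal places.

Tricine 0.793 g; potassium phosphate buffer 3.664 mL; manganese chloride tetrahydrate 5.616 mg; riboflavin 0.298 mg

Working volume: 172 mL = 0.172 L.
Tricine: 0.461 g per 100 mL × 172 mL ÷ 100 = 0.793 g
potassium phosphate buffer: dilute stock: 21.3 mM × 172 mL ÷ 1000 mM = 3.664 mL
manganese chloride tetrahydrate: 0.165 mmol/L × 197.9 mg/mmol × 0.172 L = 5.616 mg
riboflavin: 1.73 mg/L × 0.172 L = 0.298 mg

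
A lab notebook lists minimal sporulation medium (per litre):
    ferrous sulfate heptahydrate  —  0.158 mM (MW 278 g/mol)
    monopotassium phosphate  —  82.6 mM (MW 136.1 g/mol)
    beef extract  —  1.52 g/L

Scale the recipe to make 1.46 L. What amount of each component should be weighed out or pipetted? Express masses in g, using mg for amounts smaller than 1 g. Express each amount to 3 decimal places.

ferrous sulfate heptahydrate 64.129 mg; monopotassium phosphate 16.413 g; beef extract 2.219 g

Working volume: 1.46 L.
ferrous sulfate heptahydrate: 0.158 mmol/L × 278 mg/mmol × 1.46 L = 64.129 mg
monopotassium phosphate: 82.6 mmol/L × 136.1 g/mol × 1.46 L ÷ 1000 = 16.413 g
beef extract: 1.52 g/L × 1.46 L = 2.219 g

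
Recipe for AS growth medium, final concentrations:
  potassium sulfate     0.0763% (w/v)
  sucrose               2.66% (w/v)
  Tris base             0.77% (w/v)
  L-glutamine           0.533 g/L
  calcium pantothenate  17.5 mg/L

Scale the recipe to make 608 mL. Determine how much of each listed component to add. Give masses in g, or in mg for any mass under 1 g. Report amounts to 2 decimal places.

Scale factor relative to 1 L: 0.608.
potassium sulfate: 0.0763% w/v = 0.763 g/L → 0.763 × 0.608 L = 0.463904 g = 463.90 mg
sucrose: 2.66% w/v = 26.6 g/L → 26.6 × 0.608 L = 16.17 g
Tris base: 0.77% w/v = 7.7 g/L → 7.7 × 0.608 L = 4.68 g
L-glutamine: 0.533 g/L × 0.608 L = 0.324064 g = 324.06 mg
calcium pantothenate: 17.5 mg/L × 0.608 L = 10.64 mg

potassium sulfate 463.90 mg; sucrose 16.17 g; Tris base 4.68 g; L-glutamine 324.06 mg; calcium pantothenate 10.64 mg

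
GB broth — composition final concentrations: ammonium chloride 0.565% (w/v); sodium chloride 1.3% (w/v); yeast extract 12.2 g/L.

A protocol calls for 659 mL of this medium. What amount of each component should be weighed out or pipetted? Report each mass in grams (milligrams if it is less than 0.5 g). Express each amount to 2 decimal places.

ammonium chloride 3.72 g; sodium chloride 8.57 g; yeast extract 8.04 g

Working volume: 659 mL = 0.659 L.
ammonium chloride: 0.565 g per 100 mL × 659 mL ÷ 100 = 3.72 g
sodium chloride: 1.3 g per 100 mL × 659 mL ÷ 100 = 8.57 g
yeast extract: 12.2 g/L × 0.659 L = 8.04 g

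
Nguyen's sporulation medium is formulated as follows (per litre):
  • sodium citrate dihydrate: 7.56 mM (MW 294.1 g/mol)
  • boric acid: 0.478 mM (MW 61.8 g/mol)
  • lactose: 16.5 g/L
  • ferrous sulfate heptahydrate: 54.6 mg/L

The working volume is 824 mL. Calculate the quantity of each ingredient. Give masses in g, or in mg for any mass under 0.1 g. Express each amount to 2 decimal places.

sodium citrate dihydrate 1.83 g; boric acid 24.34 mg; lactose 13.60 g; ferrous sulfate heptahydrate 44.99 mg

Target volume = 824 mL = 0.824 L.
sodium citrate dihydrate: 7.56 mmol/L × 294.1 g/mol × 0.824 L ÷ 1000 = 1.83 g
boric acid: 0.478 mmol/L × 61.8 mg/mmol × 0.824 L = 24.34 mg
lactose: 16.5 g/L × 0.824 L = 13.60 g
ferrous sulfate heptahydrate: 54.6 mg/L × 0.824 L = 44.99 mg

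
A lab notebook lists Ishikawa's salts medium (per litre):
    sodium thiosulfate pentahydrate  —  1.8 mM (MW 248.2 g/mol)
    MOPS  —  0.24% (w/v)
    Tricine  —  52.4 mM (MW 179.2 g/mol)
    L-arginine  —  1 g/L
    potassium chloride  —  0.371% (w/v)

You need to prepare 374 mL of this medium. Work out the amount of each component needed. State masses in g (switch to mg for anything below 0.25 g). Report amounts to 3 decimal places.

Working volume: 374 mL = 0.374 L.
sodium thiosulfate pentahydrate: 1.8 mmol/L × 248.2 mg/mmol × 0.374 L = 167.088 mg
MOPS: 0.24% w/v = 2.4 g/L → 2.4 × 0.374 L = 0.898 g
Tricine: 52.4 mmol/L × 179.2 g/mol × 0.374 L ÷ 1000 = 3.512 g
L-arginine: 1 g/L × 0.374 L = 0.374 g
potassium chloride: 0.371% w/v = 3.71 g/L → 3.71 × 0.374 L = 1.388 g

sodium thiosulfate pentahydrate 167.088 mg; MOPS 0.898 g; Tricine 3.512 g; L-arginine 0.374 g; potassium chloride 1.388 g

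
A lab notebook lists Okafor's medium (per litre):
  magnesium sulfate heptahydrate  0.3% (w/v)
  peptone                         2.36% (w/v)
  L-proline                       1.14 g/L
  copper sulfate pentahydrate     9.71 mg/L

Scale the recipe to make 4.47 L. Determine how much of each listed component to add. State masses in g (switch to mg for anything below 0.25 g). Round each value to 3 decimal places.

Working volume: 4.47 L.
magnesium sulfate heptahydrate: 0.3 g per 100 mL × 4470 mL ÷ 100 = 13.410 g
peptone: 2.36 g per 100 mL × 4470 mL ÷ 100 = 105.492 g
L-proline: 1.14 g/L × 4.47 L = 5.096 g
copper sulfate pentahydrate: 9.71 mg/L × 4.47 L = 43.404 mg

magnesium sulfate heptahydrate 13.410 g; peptone 105.492 g; L-proline 5.096 g; copper sulfate pentahydrate 43.404 mg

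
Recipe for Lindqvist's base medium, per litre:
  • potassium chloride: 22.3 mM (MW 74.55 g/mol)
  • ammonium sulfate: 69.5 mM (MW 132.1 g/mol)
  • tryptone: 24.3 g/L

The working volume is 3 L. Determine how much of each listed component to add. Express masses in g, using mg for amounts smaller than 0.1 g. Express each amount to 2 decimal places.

Scale factor relative to 1 L: 3.
potassium chloride: 22.3 mmol/L × 74.55 g/mol × 3 L ÷ 1000 = 4.99 g
ammonium sulfate: 69.5 mmol/L × 132.1 g/mol × 3 L ÷ 1000 = 27.54 g
tryptone: 24.3 g/L × 3 L = 72.90 g

potassium chloride 4.99 g; ammonium sulfate 27.54 g; tryptone 72.90 g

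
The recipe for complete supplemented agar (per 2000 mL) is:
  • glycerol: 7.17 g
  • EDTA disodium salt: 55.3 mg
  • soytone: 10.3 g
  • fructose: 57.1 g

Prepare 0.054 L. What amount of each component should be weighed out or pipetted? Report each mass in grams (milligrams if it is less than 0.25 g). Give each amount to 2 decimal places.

Scale factor = 54 mL / 2000 mL = 0.027.
glycerol: 7.17 g × (54 mL / 2000 mL) = 0.19359 g = 193.59 mg
EDTA disodium salt: 55.3 mg × (54 mL / 2000 mL) = 1.49 mg
soytone: 10.3 g × (54 mL / 2000 mL) = 0.28 g
fructose: 57.1 g × (54 mL / 2000 mL) = 1.54 g

glycerol 193.59 mg; EDTA disodium salt 1.49 mg; soytone 0.28 g; fructose 1.54 g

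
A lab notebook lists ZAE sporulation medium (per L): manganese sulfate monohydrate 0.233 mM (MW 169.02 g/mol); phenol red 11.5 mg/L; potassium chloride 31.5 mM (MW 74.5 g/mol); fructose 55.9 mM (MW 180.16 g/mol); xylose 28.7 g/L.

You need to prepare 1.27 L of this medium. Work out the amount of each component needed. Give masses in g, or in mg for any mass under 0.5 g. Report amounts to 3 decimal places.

Working volume: 1.27 L.
manganese sulfate monohydrate: 0.233 mmol/L × 169.02 mg/mmol × 1.27 L = 50.015 mg
phenol red: 11.5 mg/L × 1.27 L = 14.605 mg
potassium chloride: 31.5 mmol/L × 74.5 g/mol × 1.27 L ÷ 1000 = 2.980 g
fructose: 55.9 mmol/L × 180.16 g/mol × 1.27 L ÷ 1000 = 12.790 g
xylose: 28.7 g/L × 1.27 L = 36.449 g

manganese sulfate monohydrate 50.015 mg; phenol red 14.605 mg; potassium chloride 2.980 g; fructose 12.790 g; xylose 36.449 g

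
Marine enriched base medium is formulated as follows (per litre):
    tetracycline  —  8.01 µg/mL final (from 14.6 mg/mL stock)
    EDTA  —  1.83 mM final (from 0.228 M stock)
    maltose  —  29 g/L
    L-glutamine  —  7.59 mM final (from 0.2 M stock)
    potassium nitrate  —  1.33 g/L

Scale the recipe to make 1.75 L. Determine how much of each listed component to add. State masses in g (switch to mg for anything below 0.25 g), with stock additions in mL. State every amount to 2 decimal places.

tetracycline 0.96 mL; EDTA 14.05 mL; maltose 50.75 g; L-glutamine 66.41 mL; potassium nitrate 2.33 g

Scale factor relative to 1 L: 1.75.
tetracycline: dilute stock: 8.01 µg/mL × 1750 mL ÷ 14600 µg/mL = 0.96 mL
EDTA: C1V1 = C2V2 → 1.83 mM × 1750 mL ÷ 228 mM = 14.05 mL
maltose: 29 g/L × 1.75 L = 50.75 g
L-glutamine: C1V1 = C2V2 → 7.59 mM × 1750 mL ÷ 200 mM = 66.41 mL
potassium nitrate: 1.33 g/L × 1.75 L = 2.33 g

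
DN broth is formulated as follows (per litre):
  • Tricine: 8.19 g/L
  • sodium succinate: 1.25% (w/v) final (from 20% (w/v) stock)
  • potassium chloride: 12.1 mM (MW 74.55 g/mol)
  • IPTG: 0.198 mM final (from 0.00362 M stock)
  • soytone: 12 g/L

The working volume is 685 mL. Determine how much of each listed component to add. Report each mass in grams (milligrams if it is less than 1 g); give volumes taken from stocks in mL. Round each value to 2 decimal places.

Target volume = 685 mL = 0.685 L.
Tricine: 8.19 g/L × 0.685 L = 5.61 g
sodium succinate: C1V1 = C2V2 → 1.25% ÷ 20% × 685 mL = 42.81 mL
potassium chloride: 12.1 mmol/L × 74.55 mg/mmol × 0.685 L = 617.91 mg
IPTG: V = C2·V2/C1 = 0.198 mM × 685 mL ÷ 3.62 mM = 37.47 mL
soytone: 12 g/L × 0.685 L = 8.22 g

Tricine 5.61 g; sodium succinate 42.81 mL; potassium chloride 617.91 mg; IPTG 37.47 mL; soytone 8.22 g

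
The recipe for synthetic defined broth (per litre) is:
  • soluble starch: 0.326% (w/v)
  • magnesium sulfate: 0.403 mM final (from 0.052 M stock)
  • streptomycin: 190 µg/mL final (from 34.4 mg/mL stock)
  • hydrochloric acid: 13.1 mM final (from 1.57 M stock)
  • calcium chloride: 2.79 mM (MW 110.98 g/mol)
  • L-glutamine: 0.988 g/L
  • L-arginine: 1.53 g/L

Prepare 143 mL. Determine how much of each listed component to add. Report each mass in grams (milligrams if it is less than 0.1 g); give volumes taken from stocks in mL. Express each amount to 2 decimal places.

Target volume = 143 mL = 0.143 L.
soluble starch: 0.326 g per 100 mL × 143 mL ÷ 100 = 0.47 g
magnesium sulfate: dilute stock: 0.403 mM × 143 mL ÷ 52 mM = 1.11 mL
streptomycin: dilute stock: 190 µg/mL × 143 mL ÷ 34400 µg/mL = 0.79 mL
hydrochloric acid: C1V1 = C2V2 → 13.1 mM × 143 mL ÷ 1570 mM = 1.19 mL
calcium chloride: 2.79 mmol/L × 110.98 mg/mmol × 0.143 L = 44.28 mg
L-glutamine: 0.988 g/L × 0.143 L = 0.14 g
L-arginine: 1.53 g/L × 0.143 L = 0.22 g

soluble starch 0.47 g; magnesium sulfate 1.11 mL; streptomycin 0.79 mL; hydrochloric acid 1.19 mL; calcium chloride 44.28 mg; L-glutamine 0.14 g; L-arginine 0.22 g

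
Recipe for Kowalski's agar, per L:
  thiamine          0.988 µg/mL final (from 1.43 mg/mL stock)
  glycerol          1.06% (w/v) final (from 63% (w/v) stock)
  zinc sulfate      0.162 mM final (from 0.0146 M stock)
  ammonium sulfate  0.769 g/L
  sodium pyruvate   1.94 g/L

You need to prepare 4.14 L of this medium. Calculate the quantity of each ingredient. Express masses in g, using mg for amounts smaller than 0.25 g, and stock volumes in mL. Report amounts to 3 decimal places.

Scale factor relative to 1 L: 4.14.
thiamine: V = C2·V2/C1 = 0.988 µg/mL × 4140 mL ÷ 1430 µg/mL = 2.860 mL
glycerol: dilute stock: 1.06% ÷ 63% × 4140 mL = 69.657 mL
zinc sulfate: C1V1 = C2V2 → 0.162 mM × 4140 mL ÷ 14.6 mM = 45.937 mL
ammonium sulfate: 0.769 g/L × 4.14 L = 3.184 g
sodium pyruvate: 1.94 g/L × 4.14 L = 8.032 g

thiamine 2.860 mL; glycerol 69.657 mL; zinc sulfate 45.937 mL; ammonium sulfate 3.184 g; sodium pyruvate 8.032 g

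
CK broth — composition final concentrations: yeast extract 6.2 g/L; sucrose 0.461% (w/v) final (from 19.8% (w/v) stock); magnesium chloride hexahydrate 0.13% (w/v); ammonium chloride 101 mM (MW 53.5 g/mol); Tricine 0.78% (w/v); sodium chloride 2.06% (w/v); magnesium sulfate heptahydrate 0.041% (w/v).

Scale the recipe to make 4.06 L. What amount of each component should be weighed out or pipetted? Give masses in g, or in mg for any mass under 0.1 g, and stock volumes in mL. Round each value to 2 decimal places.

Scale factor relative to 1 L: 4.06.
yeast extract: 6.2 g/L × 4.06 L = 25.17 g
sucrose: V = C2·V2/C1 = 0.461% ÷ 19.8% × 4060 mL = 94.53 mL
magnesium chloride hexahydrate: 0.13% w/v = 1.3 g/L → 1.3 × 4.06 L = 5.28 g
ammonium chloride: 101 mmol/L × 53.5 g/mol × 4.06 L ÷ 1000 = 21.94 g
Tricine: 0.78 g per 100 mL × 4060 mL ÷ 100 = 31.67 g
sodium chloride: 2.06 g per 100 mL × 4060 mL ÷ 100 = 83.64 g
magnesium sulfate heptahydrate: 0.041% w/v = 0.41 g/L → 0.41 × 4.06 L = 1.66 g

yeast extract 25.17 g; sucrose 94.53 mL; magnesium chloride hexahydrate 5.28 g; ammonium chloride 21.94 g; Tricine 31.67 g; sodium chloride 83.64 g; magnesium sulfate heptahydrate 1.66 g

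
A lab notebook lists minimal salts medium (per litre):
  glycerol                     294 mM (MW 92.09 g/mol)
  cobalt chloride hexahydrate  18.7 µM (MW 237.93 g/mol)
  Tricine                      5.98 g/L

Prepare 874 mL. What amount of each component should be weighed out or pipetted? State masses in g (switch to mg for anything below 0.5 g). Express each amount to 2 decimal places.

Scale factor relative to 1 L: 0.874.
glycerol: 294 mmol/L × 92.09 g/mol × 0.874 L ÷ 1000 = 23.66 g
cobalt chloride hexahydrate: 18.7 µmol/L × 237.93 g/mol × 0.874 L ÷ 1000 = 3.89 mg
Tricine: 5.98 g/L × 0.874 L = 5.23 g

glycerol 23.66 g; cobalt chloride hexahydrate 3.89 mg; Tricine 5.23 g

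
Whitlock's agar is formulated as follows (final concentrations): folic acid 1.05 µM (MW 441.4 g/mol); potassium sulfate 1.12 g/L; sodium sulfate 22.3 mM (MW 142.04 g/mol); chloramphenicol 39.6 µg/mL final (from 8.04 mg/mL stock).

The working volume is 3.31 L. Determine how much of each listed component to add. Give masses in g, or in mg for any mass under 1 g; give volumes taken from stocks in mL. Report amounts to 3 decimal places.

folic acid 1.534 mg; potassium sulfate 3.707 g; sodium sulfate 10.484 g; chloramphenicol 16.303 mL

Scale factor relative to 1 L: 3.31.
folic acid: 1.05 µmol/L × 441.4 g/mol × 3.31 L ÷ 1000 = 1.534 mg
potassium sulfate: 1.12 g/L × 3.31 L = 3.707 g
sodium sulfate: 22.3 mmol/L × 142.04 g/mol × 3.31 L ÷ 1000 = 10.484 g
chloramphenicol: dilute stock: 39.6 µg/mL × 3310 mL ÷ 8040 µg/mL = 16.303 mL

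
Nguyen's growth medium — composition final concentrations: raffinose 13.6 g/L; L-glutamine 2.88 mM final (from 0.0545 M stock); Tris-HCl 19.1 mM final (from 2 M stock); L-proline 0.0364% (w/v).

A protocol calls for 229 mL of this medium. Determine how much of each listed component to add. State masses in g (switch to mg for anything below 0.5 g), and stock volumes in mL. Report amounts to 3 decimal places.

raffinose 3.114 g; L-glutamine 12.101 mL; Tris-HCl 2.187 mL; L-proline 83.356 mg

Working volume: 229 mL = 0.229 L.
raffinose: 13.6 g/L × 0.229 L = 3.114 g
L-glutamine: V = C2·V2/C1 = 2.88 mM × 229 mL ÷ 54.5 mM = 12.101 mL
Tris-HCl: V = C2·V2/C1 = 19.1 mM × 229 mL ÷ 2000 mM = 2.187 mL
L-proline: 0.0364 g per 100 mL × 229 mL ÷ 100 = 0.083356 g = 83.356 mg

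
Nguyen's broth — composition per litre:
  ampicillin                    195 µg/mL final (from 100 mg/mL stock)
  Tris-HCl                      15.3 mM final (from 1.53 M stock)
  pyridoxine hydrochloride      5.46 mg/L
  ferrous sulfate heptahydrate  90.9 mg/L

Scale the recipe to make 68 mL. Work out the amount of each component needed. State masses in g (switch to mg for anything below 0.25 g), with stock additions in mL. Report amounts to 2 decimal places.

Working volume: 68 mL = 0.068 L.
ampicillin: dilute stock: 195 µg/mL × 68 mL ÷ 100000 µg/mL = 0.13 mL
Tris-HCl: dilute stock: 15.3 mM × 68 mL ÷ 1530 mM = 0.68 mL
pyridoxine hydrochloride: 5.46 mg/L × 0.068 L = 0.37 mg
ferrous sulfate heptahydrate: 90.9 mg/L × 0.068 L = 6.18 mg

ampicillin 0.13 mL; Tris-HCl 0.68 mL; pyridoxine hydrochloride 0.37 mg; ferrous sulfate heptahydrate 6.18 mg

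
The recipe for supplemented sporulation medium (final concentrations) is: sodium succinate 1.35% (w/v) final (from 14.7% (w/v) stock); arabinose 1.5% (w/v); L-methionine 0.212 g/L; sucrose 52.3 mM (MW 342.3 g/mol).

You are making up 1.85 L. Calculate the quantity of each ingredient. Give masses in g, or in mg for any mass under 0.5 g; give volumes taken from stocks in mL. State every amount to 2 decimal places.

Scale factor relative to 1 L: 1.85.
sodium succinate: C1V1 = C2V2 → 1.35% ÷ 14.7% × 1850 mL = 169.90 mL
arabinose: 1.5 g per 100 mL × 1850 mL ÷ 100 = 27.75 g
L-methionine: 0.212 g/L × 1.85 L = 0.3922 g = 392.20 mg
sucrose: 52.3 mmol/L × 342.3 g/mol × 1.85 L ÷ 1000 = 33.12 g

sodium succinate 169.90 mL; arabinose 27.75 g; L-methionine 392.20 mg; sucrose 33.12 g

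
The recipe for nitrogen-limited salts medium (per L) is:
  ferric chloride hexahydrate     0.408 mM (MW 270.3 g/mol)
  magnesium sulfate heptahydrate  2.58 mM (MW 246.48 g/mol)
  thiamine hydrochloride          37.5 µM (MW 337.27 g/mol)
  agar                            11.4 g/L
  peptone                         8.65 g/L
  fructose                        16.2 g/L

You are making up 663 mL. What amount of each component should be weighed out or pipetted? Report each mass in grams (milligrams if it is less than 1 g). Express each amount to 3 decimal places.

ferric chloride hexahydrate 73.117 mg; magnesium sulfate heptahydrate 421.614 mg; thiamine hydrochloride 8.385 mg; agar 7.558 g; peptone 5.735 g; fructose 10.741 g

Target volume = 663 mL = 0.663 L.
ferric chloride hexahydrate: 0.408 mmol/L × 270.3 mg/mmol × 0.663 L = 73.117 mg
magnesium sulfate heptahydrate: 2.58 mmol/L × 246.48 mg/mmol × 0.663 L = 421.614 mg
thiamine hydrochloride: 37.5 µmol/L × 337.27 g/mol × 0.663 L ÷ 1000 = 8.385 mg
agar: 11.4 g/L × 0.663 L = 7.558 g
peptone: 8.65 g/L × 0.663 L = 5.735 g
fructose: 16.2 g/L × 0.663 L = 10.741 g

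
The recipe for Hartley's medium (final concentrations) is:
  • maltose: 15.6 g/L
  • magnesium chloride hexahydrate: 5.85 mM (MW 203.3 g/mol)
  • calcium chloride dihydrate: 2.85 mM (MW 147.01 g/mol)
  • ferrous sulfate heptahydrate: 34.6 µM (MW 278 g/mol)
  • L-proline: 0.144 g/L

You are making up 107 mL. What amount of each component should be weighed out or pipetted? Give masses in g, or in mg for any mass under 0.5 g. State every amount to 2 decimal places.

Working volume: 107 mL = 0.107 L.
maltose: 15.6 g/L × 0.107 L = 1.67 g
magnesium chloride hexahydrate: 5.85 mmol/L × 203.3 mg/mmol × 0.107 L = 127.26 mg
calcium chloride dihydrate: 2.85 mmol/L × 147.01 mg/mmol × 0.107 L = 44.83 mg
ferrous sulfate heptahydrate: 34.6 µmol/L × 278 g/mol × 0.107 L ÷ 1000 = 1.03 mg
L-proline: 0.144 g/L × 0.107 L = 0.015408 g = 15.41 mg

maltose 1.67 g; magnesium chloride hexahydrate 127.26 mg; calcium chloride dihydrate 44.83 mg; ferrous sulfate heptahydrate 1.03 mg; L-proline 15.41 mg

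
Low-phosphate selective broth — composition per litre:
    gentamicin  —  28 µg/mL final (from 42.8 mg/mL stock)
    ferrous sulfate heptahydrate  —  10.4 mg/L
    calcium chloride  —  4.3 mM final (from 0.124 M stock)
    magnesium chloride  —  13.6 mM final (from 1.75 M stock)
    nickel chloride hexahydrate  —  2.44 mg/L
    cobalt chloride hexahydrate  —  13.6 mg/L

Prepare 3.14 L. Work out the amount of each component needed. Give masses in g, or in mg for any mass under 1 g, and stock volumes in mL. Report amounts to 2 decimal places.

Scale factor relative to 1 L: 3.14.
gentamicin: dilute stock: 28 µg/mL × 3140 mL ÷ 42800 µg/mL = 2.05 mL
ferrous sulfate heptahydrate: 10.4 mg/L × 3.14 L = 32.66 mg
calcium chloride: dilute stock: 4.3 mM × 3140 mL ÷ 124 mM = 108.89 mL
magnesium chloride: C1V1 = C2V2 → 13.6 mM × 3140 mL ÷ 1750 mM = 24.40 mL
nickel chloride hexahydrate: 2.44 mg/L × 3.14 L = 7.66 mg
cobalt chloride hexahydrate: 13.6 mg/L × 3.14 L = 42.70 mg

gentamicin 2.05 mL; ferrous sulfate heptahydrate 32.66 mg; calcium chloride 108.89 mL; magnesium chloride 24.40 mL; nickel chloride hexahydrate 7.66 mg; cobalt chloride hexahydrate 42.70 mg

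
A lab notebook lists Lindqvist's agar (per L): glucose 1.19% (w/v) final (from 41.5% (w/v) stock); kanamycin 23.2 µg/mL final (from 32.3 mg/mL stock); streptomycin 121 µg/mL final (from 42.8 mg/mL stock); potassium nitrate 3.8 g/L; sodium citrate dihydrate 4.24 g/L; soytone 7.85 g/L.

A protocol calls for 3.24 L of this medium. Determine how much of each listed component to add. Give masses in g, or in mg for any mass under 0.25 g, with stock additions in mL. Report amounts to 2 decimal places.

Working volume: 3.24 L.
glucose: V = C2·V2/C1 = 1.19% ÷ 41.5% × 3240 mL = 92.91 mL
kanamycin: V = C2·V2/C1 = 23.2 µg/mL × 3240 mL ÷ 32300 µg/mL = 2.33 mL
streptomycin: C1V1 = C2V2 → 121 µg/mL × 3240 mL ÷ 42800 µg/mL = 9.16 mL
potassium nitrate: 3.8 g/L × 3.24 L = 12.31 g
sodium citrate dihydrate: 4.24 g/L × 3.24 L = 13.74 g
soytone: 7.85 g/L × 3.24 L = 25.43 g

glucose 92.91 mL; kanamycin 2.33 mL; streptomycin 9.16 mL; potassium nitrate 12.31 g; sodium citrate dihydrate 13.74 g; soytone 25.43 g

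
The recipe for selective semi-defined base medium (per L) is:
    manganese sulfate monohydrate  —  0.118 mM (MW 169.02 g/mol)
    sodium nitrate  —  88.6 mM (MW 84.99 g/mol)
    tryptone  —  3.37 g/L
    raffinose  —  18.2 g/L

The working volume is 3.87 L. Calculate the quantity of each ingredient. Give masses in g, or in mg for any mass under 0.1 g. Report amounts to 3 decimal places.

Working volume: 3.87 L.
manganese sulfate monohydrate: 0.118 mmol/L × 169.02 mg/mmol × 3.87 L = 77.185 mg
sodium nitrate: 88.6 mmol/L × 84.99 g/mol × 3.87 L ÷ 1000 = 29.142 g
tryptone: 3.37 g/L × 3.87 L = 13.042 g
raffinose: 18.2 g/L × 3.87 L = 70.434 g

manganese sulfate monohydrate 77.185 mg; sodium nitrate 29.142 g; tryptone 13.042 g; raffinose 70.434 g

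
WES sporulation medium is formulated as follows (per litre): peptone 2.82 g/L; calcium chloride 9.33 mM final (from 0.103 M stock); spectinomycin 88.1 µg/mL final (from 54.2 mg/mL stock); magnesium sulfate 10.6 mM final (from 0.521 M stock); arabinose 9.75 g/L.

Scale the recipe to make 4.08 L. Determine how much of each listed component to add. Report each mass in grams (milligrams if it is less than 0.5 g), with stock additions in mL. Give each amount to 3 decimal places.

peptone 11.506 g; calcium chloride 369.577 mL; spectinomycin 6.632 mL; magnesium sulfate 83.010 mL; arabinose 39.780 g

Scale factor relative to 1 L: 4.08.
peptone: 2.82 g/L × 4.08 L = 11.506 g
calcium chloride: V = C2·V2/C1 = 9.33 mM × 4080 mL ÷ 103 mM = 369.577 mL
spectinomycin: V = C2·V2/C1 = 88.1 µg/mL × 4080 mL ÷ 54200 µg/mL = 6.632 mL
magnesium sulfate: C1V1 = C2V2 → 10.6 mM × 4080 mL ÷ 521 mM = 83.010 mL
arabinose: 9.75 g/L × 4.08 L = 39.780 g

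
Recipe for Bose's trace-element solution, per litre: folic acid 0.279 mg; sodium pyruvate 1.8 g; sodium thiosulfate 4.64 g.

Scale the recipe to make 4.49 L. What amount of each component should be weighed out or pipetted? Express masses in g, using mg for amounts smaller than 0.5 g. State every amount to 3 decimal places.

folic acid 1.253 mg; sodium pyruvate 8.082 g; sodium thiosulfate 20.834 g

Scale factor = 4490 mL / 1000 mL = 4.49.
folic acid: 0.279 mg × (4490 mL / 1000 mL) = 1.253 mg
sodium pyruvate: 1.8 g × (4490 mL / 1000 mL) = 8.082 g
sodium thiosulfate: 4.64 g × (4490 mL / 1000 mL) = 20.834 g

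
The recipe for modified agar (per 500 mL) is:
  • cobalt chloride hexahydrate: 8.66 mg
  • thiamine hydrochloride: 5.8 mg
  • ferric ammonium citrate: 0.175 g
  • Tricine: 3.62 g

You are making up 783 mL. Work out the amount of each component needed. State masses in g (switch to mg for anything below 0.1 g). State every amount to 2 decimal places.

Ratio of target to recipe volume: 783 / 500 = 1.566.
cobalt chloride hexahydrate: 8.66 mg × (783 mL / 500 mL) = 13.56 mg
thiamine hydrochloride: 5.8 mg × (783 mL / 500 mL) = 9.08 mg
ferric ammonium citrate: 0.175 g × (783 mL / 500 mL) = 0.27 g
Tricine: 3.62 g × (783 mL / 500 mL) = 5.67 g

cobalt chloride hexahydrate 13.56 mg; thiamine hydrochloride 9.08 mg; ferric ammonium citrate 0.27 g; Tricine 5.67 g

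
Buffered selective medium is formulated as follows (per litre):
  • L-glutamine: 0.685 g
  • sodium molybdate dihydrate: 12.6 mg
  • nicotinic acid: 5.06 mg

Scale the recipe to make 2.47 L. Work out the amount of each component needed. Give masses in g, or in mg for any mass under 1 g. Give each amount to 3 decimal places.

L-glutamine 1.692 g; sodium molybdate dihydrate 31.122 mg; nicotinic acid 12.498 mg

Scale factor = 2470 mL / 1000 mL = 2.47.
L-glutamine: 0.685 g × (2470 mL / 1000 mL) = 1.692 g
sodium molybdate dihydrate: 12.6 mg × (2470 mL / 1000 mL) = 31.122 mg
nicotinic acid: 5.06 mg × (2470 mL / 1000 mL) = 12.498 mg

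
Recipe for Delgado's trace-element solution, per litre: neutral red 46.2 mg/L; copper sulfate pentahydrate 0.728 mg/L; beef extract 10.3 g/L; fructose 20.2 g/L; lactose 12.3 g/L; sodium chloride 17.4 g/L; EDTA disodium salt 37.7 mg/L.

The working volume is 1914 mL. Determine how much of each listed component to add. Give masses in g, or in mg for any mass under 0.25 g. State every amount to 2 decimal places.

Scale factor relative to 1 L: 1.914.
neutral red: 46.2 mg/L × 1.914 L = 88.43 mg
copper sulfate pentahydrate: 0.728 mg/L × 1.914 L = 1.39 mg
beef extract: 10.3 g/L × 1.914 L = 19.71 g
fructose: 20.2 g/L × 1.914 L = 38.66 g
lactose: 12.3 g/L × 1.914 L = 23.54 g
sodium chloride: 17.4 g/L × 1.914 L = 33.30 g
EDTA disodium salt: 37.7 mg/L × 1.914 L = 72.16 mg

neutral red 88.43 mg; copper sulfate pentahydrate 1.39 mg; beef extract 19.71 g; fructose 38.66 g; lactose 23.54 g; sodium chloride 33.30 g; EDTA disodium salt 72.16 mg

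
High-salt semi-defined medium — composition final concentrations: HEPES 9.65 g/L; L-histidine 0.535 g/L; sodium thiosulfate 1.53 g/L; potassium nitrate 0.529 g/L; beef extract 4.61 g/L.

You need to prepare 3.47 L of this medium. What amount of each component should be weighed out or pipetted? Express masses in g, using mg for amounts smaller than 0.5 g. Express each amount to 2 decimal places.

Working volume: 3.47 L.
HEPES: 9.65 g/L × 3.47 L = 33.49 g
L-histidine: 0.535 g/L × 3.47 L = 1.86 g
sodium thiosulfate: 1.53 g/L × 3.47 L = 5.31 g
potassium nitrate: 0.529 g/L × 3.47 L = 1.84 g
beef extract: 4.61 g/L × 3.47 L = 16.00 g

HEPES 33.49 g; L-histidine 1.86 g; sodium thiosulfate 5.31 g; potassium nitrate 1.84 g; beef extract 16.00 g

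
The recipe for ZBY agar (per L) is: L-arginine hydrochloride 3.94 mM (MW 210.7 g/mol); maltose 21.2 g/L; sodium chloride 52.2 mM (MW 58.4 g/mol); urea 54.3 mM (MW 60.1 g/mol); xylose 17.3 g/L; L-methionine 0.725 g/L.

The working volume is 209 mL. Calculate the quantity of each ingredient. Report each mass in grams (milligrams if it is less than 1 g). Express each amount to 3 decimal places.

L-arginine hydrochloride 173.503 mg; maltose 4.431 g; sodium chloride 637.132 mg; urea 682.057 mg; xylose 3.616 g; L-methionine 151.525 mg

Target volume = 209 mL = 0.209 L.
L-arginine hydrochloride: 3.94 mmol/L × 210.7 mg/mmol × 0.209 L = 173.503 mg
maltose: 21.2 g/L × 0.209 L = 4.431 g
sodium chloride: 52.2 mmol/L × 58.4 mg/mmol × 0.209 L = 637.132 mg
urea: 54.3 mmol/L × 60.1 mg/mmol × 0.209 L = 682.057 mg
xylose: 17.3 g/L × 0.209 L = 3.616 g
L-methionine: 0.725 g/L × 0.209 L = 0.151525 g = 151.525 mg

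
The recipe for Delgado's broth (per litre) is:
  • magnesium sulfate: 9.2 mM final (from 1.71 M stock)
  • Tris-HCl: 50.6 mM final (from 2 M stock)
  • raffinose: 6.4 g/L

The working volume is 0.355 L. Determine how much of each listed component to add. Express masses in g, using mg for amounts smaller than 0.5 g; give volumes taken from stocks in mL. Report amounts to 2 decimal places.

Scale factor relative to 1 L: 0.355.
magnesium sulfate: C1V1 = C2V2 → 9.2 mM × 355 mL ÷ 1710 mM = 1.91 mL
Tris-HCl: V = C2·V2/C1 = 50.6 mM × 355 mL ÷ 2000 mM = 8.98 mL
raffinose: 6.4 g/L × 0.355 L = 2.27 g

magnesium sulfate 1.91 mL; Tris-HCl 8.98 mL; raffinose 2.27 g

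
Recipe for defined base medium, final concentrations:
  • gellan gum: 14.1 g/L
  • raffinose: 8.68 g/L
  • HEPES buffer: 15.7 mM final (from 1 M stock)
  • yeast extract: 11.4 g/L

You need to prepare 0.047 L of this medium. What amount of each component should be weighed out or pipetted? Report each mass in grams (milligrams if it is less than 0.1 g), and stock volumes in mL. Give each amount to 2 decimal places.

Working volume: 0.047 L.
gellan gum: 14.1 g/L × 0.047 L = 0.66 g
raffinose: 8.68 g/L × 0.047 L = 0.41 g
HEPES buffer: C1V1 = C2V2 → 15.7 mM × 47 mL ÷ 1000 mM = 0.74 mL
yeast extract: 11.4 g/L × 0.047 L = 0.54 g

gellan gum 0.66 g; raffinose 0.41 g; HEPES buffer 0.74 mL; yeast extract 0.54 g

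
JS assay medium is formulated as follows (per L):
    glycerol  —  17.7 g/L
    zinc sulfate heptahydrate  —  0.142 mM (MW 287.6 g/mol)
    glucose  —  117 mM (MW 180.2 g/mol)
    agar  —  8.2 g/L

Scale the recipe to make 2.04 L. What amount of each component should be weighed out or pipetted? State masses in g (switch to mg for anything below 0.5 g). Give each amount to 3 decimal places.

Scale factor relative to 1 L: 2.04.
glycerol: 17.7 g/L × 2.04 L = 36.108 g
zinc sulfate heptahydrate: 0.142 mmol/L × 287.6 mg/mmol × 2.04 L = 83.312 mg
glucose: 117 mmol/L × 180.2 g/mol × 2.04 L ÷ 1000 = 43.010 g
agar: 8.2 g/L × 2.04 L = 16.728 g

glycerol 36.108 g; zinc sulfate heptahydrate 83.312 mg; glucose 43.010 g; agar 16.728 g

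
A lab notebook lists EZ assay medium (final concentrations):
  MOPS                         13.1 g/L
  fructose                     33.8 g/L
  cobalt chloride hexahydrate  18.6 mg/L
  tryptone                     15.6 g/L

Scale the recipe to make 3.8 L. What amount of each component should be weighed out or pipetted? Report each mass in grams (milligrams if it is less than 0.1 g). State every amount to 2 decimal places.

MOPS 49.78 g; fructose 128.44 g; cobalt chloride hexahydrate 70.68 mg; tryptone 59.28 g

Scale factor relative to 1 L: 3.8.
MOPS: 13.1 g/L × 3.8 L = 49.78 g
fructose: 33.8 g/L × 3.8 L = 128.44 g
cobalt chloride hexahydrate: 18.6 mg/L × 3.8 L = 70.68 mg
tryptone: 15.6 g/L × 3.8 L = 59.28 g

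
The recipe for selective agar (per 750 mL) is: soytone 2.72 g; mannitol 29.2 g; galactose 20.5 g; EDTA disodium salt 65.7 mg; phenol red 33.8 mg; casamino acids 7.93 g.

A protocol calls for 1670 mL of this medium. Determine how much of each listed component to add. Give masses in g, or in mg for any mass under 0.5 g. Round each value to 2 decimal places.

soytone 6.06 g; mannitol 65.02 g; galactose 45.65 g; EDTA disodium salt 146.29 mg; phenol red 75.26 mg; casamino acids 17.66 g

Ratio of target to recipe volume: 1670 / 750 = 2.22667.
soytone: 2.72 g × (1670 mL / 750 mL) = 6.06 g
mannitol: 29.2 g × (1670 mL / 750 mL) = 65.02 g
galactose: 20.5 g × (1670 mL / 750 mL) = 45.65 g
EDTA disodium salt: 65.7 mg × (1670 mL / 750 mL) = 146.29 mg
phenol red: 33.8 mg × (1670 mL / 750 mL) = 75.26 mg
casamino acids: 7.93 g × (1670 mL / 750 mL) = 17.66 g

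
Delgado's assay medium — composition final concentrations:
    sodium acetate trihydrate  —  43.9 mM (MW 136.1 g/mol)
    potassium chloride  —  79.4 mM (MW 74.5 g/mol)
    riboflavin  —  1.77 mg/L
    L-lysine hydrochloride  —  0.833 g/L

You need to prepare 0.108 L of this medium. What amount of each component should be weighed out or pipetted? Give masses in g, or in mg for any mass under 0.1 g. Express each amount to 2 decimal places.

Scale factor relative to 1 L: 0.108.
sodium acetate trihydrate: 43.9 mmol/L × 136.1 g/mol × 0.108 L ÷ 1000 = 0.65 g
potassium chloride: 79.4 mmol/L × 74.5 g/mol × 0.108 L ÷ 1000 = 0.64 g
riboflavin: 1.77 mg/L × 0.108 L = 0.19 mg
L-lysine hydrochloride: 0.833 g/L × 0.108 L = 0.089964 g = 89.96 mg

sodium acetate trihydrate 0.65 g; potassium chloride 0.64 g; riboflavin 0.19 mg; L-lysine hydrochloride 89.96 mg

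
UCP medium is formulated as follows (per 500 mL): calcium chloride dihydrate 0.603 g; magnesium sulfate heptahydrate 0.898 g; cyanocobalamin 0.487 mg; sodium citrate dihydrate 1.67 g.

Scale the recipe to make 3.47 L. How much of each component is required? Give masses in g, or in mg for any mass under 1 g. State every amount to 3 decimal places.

Ratio of target to recipe volume: 3470 / 500 = 6.94.
calcium chloride dihydrate: 0.603 g × (3470 mL / 500 mL) = 4.185 g
magnesium sulfate heptahydrate: 0.898 g × (3470 mL / 500 mL) = 6.232 g
cyanocobalamin: 0.487 mg × (3470 mL / 500 mL) = 3.380 mg
sodium citrate dihydrate: 1.67 g × (3470 mL / 500 mL) = 11.590 g

calcium chloride dihydrate 4.185 g; magnesium sulfate heptahydrate 6.232 g; cyanocobalamin 3.380 mg; sodium citrate dihydrate 11.590 g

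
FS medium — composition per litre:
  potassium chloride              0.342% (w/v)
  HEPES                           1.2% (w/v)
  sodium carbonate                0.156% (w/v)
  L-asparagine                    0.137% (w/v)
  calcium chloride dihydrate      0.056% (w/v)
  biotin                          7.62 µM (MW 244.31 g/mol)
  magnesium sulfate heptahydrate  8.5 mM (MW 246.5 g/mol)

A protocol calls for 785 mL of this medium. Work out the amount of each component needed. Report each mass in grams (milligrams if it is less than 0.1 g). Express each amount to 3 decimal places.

Scale factor relative to 1 L: 0.785.
potassium chloride: 0.342 g per 100 mL × 785 mL ÷ 100 = 2.685 g
HEPES: 1.2 g per 100 mL × 785 mL ÷ 100 = 9.420 g
sodium carbonate: 0.156% w/v = 1.56 g/L → 1.56 × 0.785 L = 1.225 g
L-asparagine: 0.137% w/v = 1.37 g/L → 1.37 × 0.785 L = 1.075 g
calcium chloride dihydrate: 0.056% w/v = 0.56 g/L → 0.56 × 0.785 L = 0.440 g
biotin: 7.62 µmol/L × 244.31 g/mol × 0.785 L ÷ 1000 = 1.461 mg
magnesium sulfate heptahydrate: 8.5 mmol/L × 246.5 g/mol × 0.785 L ÷ 1000 = 1.645 g

potassium chloride 2.685 g; HEPES 9.420 g; sodium carbonate 1.225 g; L-asparagine 1.075 g; calcium chloride dihydrate 0.440 g; biotin 1.461 mg; magnesium sulfate heptahydrate 1.645 g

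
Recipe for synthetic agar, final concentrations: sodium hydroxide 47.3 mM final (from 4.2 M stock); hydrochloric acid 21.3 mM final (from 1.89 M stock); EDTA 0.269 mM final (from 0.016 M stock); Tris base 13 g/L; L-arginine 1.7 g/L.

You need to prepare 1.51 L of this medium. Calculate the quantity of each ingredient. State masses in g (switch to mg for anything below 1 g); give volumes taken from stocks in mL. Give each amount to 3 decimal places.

Scale factor relative to 1 L: 1.51.
sodium hydroxide: C1V1 = C2V2 → 47.3 mM × 1510 mL ÷ 4200 mM = 17.005 mL
hydrochloric acid: C1V1 = C2V2 → 21.3 mM × 1510 mL ÷ 1890 mM = 17.017 mL
EDTA: dilute stock: 0.269 mM × 1510 mL ÷ 16 mM = 25.387 mL
Tris base: 13 g/L × 1.51 L = 19.630 g
L-arginine: 1.7 g/L × 1.51 L = 2.567 g

sodium hydroxide 17.005 mL; hydrochloric acid 17.017 mL; EDTA 25.387 mL; Tris base 19.630 g; L-arginine 2.567 g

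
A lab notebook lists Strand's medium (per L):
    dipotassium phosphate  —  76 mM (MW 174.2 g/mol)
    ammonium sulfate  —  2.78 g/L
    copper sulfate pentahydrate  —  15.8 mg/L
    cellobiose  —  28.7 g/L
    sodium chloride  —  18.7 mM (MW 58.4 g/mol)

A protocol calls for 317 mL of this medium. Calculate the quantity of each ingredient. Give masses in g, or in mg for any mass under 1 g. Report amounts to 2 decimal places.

Working volume: 317 mL = 0.317 L.
dipotassium phosphate: 76 mmol/L × 174.2 g/mol × 0.317 L ÷ 1000 = 4.20 g
ammonium sulfate: 2.78 g/L × 0.317 L = 0.88126 g = 881.26 mg
copper sulfate pentahydrate: 15.8 mg/L × 0.317 L = 5.01 mg
cellobiose: 28.7 g/L × 0.317 L = 9.10 g
sodium chloride: 18.7 mmol/L × 58.4 mg/mmol × 0.317 L = 346.19 mg

dipotassium phosphate 4.20 g; ammonium sulfate 881.26 mg; copper sulfate pentahydrate 5.01 mg; cellobiose 9.10 g; sodium chloride 346.19 mg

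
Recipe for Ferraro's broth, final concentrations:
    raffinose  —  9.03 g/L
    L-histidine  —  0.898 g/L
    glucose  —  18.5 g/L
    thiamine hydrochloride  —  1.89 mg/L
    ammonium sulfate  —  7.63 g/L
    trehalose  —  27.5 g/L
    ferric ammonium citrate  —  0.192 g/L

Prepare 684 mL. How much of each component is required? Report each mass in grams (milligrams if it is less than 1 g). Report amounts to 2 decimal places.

raffinose 6.18 g; L-histidine 614.23 mg; glucose 12.65 g; thiamine hydrochloride 1.29 mg; ammonium sulfate 5.22 g; trehalose 18.81 g; ferric ammonium citrate 131.33 mg

Scale factor relative to 1 L: 0.684.
raffinose: 9.03 g/L × 0.684 L = 6.18 g
L-histidine: 0.898 g/L × 0.684 L = 0.614232 g = 614.23 mg
glucose: 18.5 g/L × 0.684 L = 12.65 g
thiamine hydrochloride: 1.89 mg/L × 0.684 L = 1.29 mg
ammonium sulfate: 7.63 g/L × 0.684 L = 5.22 g
trehalose: 27.5 g/L × 0.684 L = 18.81 g
ferric ammonium citrate: 0.192 g/L × 0.684 L = 0.131328 g = 131.33 mg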